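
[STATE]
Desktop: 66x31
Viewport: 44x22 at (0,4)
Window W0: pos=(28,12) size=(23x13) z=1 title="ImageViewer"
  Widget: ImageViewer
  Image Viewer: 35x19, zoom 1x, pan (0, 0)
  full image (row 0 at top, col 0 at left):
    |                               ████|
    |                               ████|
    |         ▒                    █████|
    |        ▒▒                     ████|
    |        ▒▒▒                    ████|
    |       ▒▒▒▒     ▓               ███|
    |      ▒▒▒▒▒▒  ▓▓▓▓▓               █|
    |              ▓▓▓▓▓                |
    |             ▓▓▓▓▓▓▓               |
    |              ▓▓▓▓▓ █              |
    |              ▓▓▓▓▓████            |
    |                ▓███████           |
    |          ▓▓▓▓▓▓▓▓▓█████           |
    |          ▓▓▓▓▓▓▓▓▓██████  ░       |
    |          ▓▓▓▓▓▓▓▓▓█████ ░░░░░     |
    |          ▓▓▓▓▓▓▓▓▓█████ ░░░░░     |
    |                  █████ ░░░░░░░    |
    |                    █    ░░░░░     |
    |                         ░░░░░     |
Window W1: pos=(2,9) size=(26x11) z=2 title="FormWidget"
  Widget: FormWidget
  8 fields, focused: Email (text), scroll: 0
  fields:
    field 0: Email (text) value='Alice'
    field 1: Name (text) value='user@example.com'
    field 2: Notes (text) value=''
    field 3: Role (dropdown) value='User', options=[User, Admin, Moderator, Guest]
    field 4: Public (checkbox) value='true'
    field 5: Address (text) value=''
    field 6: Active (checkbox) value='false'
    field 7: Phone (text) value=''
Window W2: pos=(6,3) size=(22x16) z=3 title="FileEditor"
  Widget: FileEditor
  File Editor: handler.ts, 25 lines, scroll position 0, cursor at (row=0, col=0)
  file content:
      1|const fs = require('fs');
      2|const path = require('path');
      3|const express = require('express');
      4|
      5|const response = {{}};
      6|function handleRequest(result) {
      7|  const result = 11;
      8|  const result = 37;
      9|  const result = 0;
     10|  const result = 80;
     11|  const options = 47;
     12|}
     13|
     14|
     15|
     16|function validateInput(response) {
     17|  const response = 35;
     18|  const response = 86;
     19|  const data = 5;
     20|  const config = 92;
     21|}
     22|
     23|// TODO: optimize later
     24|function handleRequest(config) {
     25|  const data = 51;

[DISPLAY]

      ┃ FileEditor         ┃                
      ┠────────────────────┨                
      ┃█onst fs = require(▲┃                
      ┃const path = requir█┃                
      ┃const express = req░┃                
  ┏━━━┃                   ░┃                
  ┃ Fo┃const response = {{░┃                
  ┠───┃function handleRequ░┃                
  ┃> E┃  const result = 11░┃┏━━━━━━━━━━━━━━━
  ┃  N┃  const result = 37░┃┃ ImageViewer   
  ┃  N┃  const result = 0;░┃┠───────────────
  ┃  R┃  const result = 80░┃┃               
  ┃  P┃  const options = 4░┃┃               
  ┃  A┃}                  ▼┃┃         ▒     
  ┃  A┗━━━━━━━━━━━━━━━━━━━━┛┃        ▒▒     
  ┗━━━━━━━━━━━━━━━━━━━━━━━━┛┃        ▒▒▒    
                            ┃       ▒▒▒▒    
                            ┃      ▒▒▒▒▒▒  ▓
                            ┃              ▓
                            ┃             ▓▓
                            ┗━━━━━━━━━━━━━━━
                                            


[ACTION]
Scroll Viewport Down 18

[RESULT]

  ┏━━━┃                   ░┃                
  ┃ Fo┃const response = {{░┃                
  ┠───┃function handleRequ░┃                
  ┃> E┃  const result = 11░┃┏━━━━━━━━━━━━━━━
  ┃  N┃  const result = 37░┃┃ ImageViewer   
  ┃  N┃  const result = 0;░┃┠───────────────
  ┃  R┃  const result = 80░┃┃               
  ┃  P┃  const options = 4░┃┃               
  ┃  A┃}                  ▼┃┃         ▒     
  ┃  A┗━━━━━━━━━━━━━━━━━━━━┛┃        ▒▒     
  ┗━━━━━━━━━━━━━━━━━━━━━━━━┛┃        ▒▒▒    
                            ┃       ▒▒▒▒    
                            ┃      ▒▒▒▒▒▒  ▓
                            ┃              ▓
                            ┃             ▓▓
                            ┗━━━━━━━━━━━━━━━
                                            
                                            
                                            
                                            
                                            
                                            


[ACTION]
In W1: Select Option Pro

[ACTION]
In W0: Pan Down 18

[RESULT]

  ┏━━━┃                   ░┃                
  ┃ Fo┃const response = {{░┃                
  ┠───┃function handleRequ░┃                
  ┃> E┃  const result = 11░┃┏━━━━━━━━━━━━━━━
  ┃  N┃  const result = 37░┃┃ ImageViewer   
  ┃  N┃  const result = 0;░┃┠───────────────
  ┃  R┃  const result = 80░┃┃               
  ┃  P┃  const options = 4░┃┃               
  ┃  A┃}                  ▼┃┃               
  ┃  A┗━━━━━━━━━━━━━━━━━━━━┛┃               
  ┗━━━━━━━━━━━━━━━━━━━━━━━━┛┃               
                            ┃               
                            ┃               
                            ┃               
                            ┃               
                            ┗━━━━━━━━━━━━━━━
                                            
                                            
                                            
                                            
                                            
                                            


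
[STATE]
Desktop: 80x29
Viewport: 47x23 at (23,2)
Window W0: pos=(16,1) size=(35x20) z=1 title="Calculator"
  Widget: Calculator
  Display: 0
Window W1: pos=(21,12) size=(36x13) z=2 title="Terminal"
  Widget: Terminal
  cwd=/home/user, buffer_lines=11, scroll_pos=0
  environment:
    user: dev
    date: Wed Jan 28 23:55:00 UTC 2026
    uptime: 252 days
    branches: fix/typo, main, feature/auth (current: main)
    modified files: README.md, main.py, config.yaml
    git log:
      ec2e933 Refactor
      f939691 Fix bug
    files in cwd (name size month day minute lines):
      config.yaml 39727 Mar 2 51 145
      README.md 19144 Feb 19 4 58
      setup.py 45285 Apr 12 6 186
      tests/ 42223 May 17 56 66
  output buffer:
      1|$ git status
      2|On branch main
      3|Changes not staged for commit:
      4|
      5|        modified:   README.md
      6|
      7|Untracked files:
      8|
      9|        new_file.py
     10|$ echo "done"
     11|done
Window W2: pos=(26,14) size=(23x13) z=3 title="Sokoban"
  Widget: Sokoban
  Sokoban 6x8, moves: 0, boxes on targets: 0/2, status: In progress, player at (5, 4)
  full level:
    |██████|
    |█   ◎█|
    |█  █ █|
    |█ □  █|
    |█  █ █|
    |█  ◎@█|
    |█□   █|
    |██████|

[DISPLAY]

lator                      ┃                   
───────────────────────────┨                   
                          0┃                   
──┬───┬───┐                ┃                   
8 │ 9 │ ÷ │                ┃                   
──┼───┼───┤                ┃                   
5 │ 6 │ × │                ┃                   
──┼───┼───┤                ┃                   
2 │ 3 │ - │                ┃                   
──┼───┼───┤                ┃                   
━━━━━━━━━━━━━━━━━━━━━━━━━━━━━━━━━┓             
Terminal                         ┃             
───┏━━━━━━━━━━━━━━━━━━━━━┓───────┨             
 gi┃ Sokoban             ┃       ┃             
n b┠─────────────────────┨       ┃             
han┃██████               ┃it:    ┃             
   ┃█   ◎█               ┃       ┃             
   ┃█  █ █               ┃md     ┃             
   ┃█ □  █               ┃       ┃             
ntr┃█  █ █               ┃       ┃             
   ┃█  ◎@█               ┃       ┃             
   ┃█□   █               ┃       ┃             
━━━┃██████               ┃━━━━━━━┛             


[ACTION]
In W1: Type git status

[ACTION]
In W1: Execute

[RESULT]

lator                      ┃                   
───────────────────────────┨                   
                          0┃                   
──┬───┬───┐                ┃                   
8 │ 9 │ ÷ │                ┃                   
──┼───┼───┤                ┃                   
5 │ 6 │ × │                ┃                   
──┼───┼───┤                ┃                   
2 │ 3 │ - │                ┃                   
──┼───┼───┤                ┃                   
━━━━━━━━━━━━━━━━━━━━━━━━━━━━━━━━━┓             
Terminal                         ┃             
───┏━━━━━━━━━━━━━━━━━━━━━┓───────┨             
one┃ Sokoban             ┃       ┃             
 gi┠─────────────────────┨       ┃             
n b┃██████               ┃       ┃             
han┃█   ◎█               ┃it:    ┃             
   ┃█  █ █               ┃       ┃             
   ┃█ □  █               ┃md     ┃             
   ┃█  █ █               ┃       ┃             
   ┃█  ◎@█               ┃yaml   ┃             
 █ ┃█□   █               ┃       ┃             
━━━┃██████               ┃━━━━━━━┛             


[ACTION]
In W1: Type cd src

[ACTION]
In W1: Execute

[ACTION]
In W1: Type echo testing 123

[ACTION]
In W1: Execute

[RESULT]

lator                      ┃                   
───────────────────────────┨                   
                          0┃                   
──┬───┬───┐                ┃                   
8 │ 9 │ ÷ │                ┃                   
──┼───┼───┤                ┃                   
5 │ 6 │ × │                ┃                   
──┼───┼───┤                ┃                   
2 │ 3 │ - │                ┃                   
──┼───┼───┤                ┃                   
━━━━━━━━━━━━━━━━━━━━━━━━━━━━━━━━━┓             
Terminal                         ┃             
───┏━━━━━━━━━━━━━━━━━━━━━┓───────┨             
   ┃ Sokoban             ┃       ┃             
   ┠─────────────────────┨md     ┃             
   ┃██████               ┃       ┃             
   ┃█   ◎█               ┃yaml   ┃             
 cd┃█  █ █               ┃       ┃             
   ┃█ □  █               ┃       ┃             
 ec┃█  █ █               ┃       ┃             
est┃█  ◎@█               ┃       ┃             
 █ ┃█□   █               ┃       ┃             
━━━┃██████               ┃━━━━━━━┛             


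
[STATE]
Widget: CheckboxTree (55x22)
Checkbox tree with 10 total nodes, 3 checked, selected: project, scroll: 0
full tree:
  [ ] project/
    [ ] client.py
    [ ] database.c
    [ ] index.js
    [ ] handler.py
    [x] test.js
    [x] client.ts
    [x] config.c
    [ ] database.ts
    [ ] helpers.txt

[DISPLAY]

>[-] project/                                          
   [ ] client.py                                       
   [ ] database.c                                      
   [ ] index.js                                        
   [ ] handler.py                                      
   [x] test.js                                         
   [x] client.ts                                       
   [x] config.c                                        
   [ ] database.ts                                     
   [ ] helpers.txt                                     
                                                       
                                                       
                                                       
                                                       
                                                       
                                                       
                                                       
                                                       
                                                       
                                                       
                                                       
                                                       


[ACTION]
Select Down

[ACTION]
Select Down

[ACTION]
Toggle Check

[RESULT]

 [-] project/                                          
   [ ] client.py                                       
>  [x] database.c                                      
   [ ] index.js                                        
   [ ] handler.py                                      
   [x] test.js                                         
   [x] client.ts                                       
   [x] config.c                                        
   [ ] database.ts                                     
   [ ] helpers.txt                                     
                                                       
                                                       
                                                       
                                                       
                                                       
                                                       
                                                       
                                                       
                                                       
                                                       
                                                       
                                                       


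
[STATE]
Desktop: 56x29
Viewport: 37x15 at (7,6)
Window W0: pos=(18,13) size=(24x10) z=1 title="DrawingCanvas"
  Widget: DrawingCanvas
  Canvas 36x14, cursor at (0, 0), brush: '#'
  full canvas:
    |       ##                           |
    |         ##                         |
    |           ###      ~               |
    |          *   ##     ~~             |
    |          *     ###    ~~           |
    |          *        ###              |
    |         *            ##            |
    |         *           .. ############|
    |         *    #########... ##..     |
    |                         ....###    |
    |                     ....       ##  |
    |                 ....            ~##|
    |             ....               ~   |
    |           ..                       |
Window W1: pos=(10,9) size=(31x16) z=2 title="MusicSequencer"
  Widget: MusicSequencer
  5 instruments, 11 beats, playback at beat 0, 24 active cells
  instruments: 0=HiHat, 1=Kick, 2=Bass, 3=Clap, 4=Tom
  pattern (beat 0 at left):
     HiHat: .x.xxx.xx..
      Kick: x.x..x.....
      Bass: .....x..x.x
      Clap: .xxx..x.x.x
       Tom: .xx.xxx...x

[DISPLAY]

                                     
                                     
                                     
   ┏━━━━━━━━━━━━━━━━━━━━━━━━━━━━━┓   
   ┃ MusicSequencer              ┃   
   ┠─────────────────────────────┨   
   ┃      ▼1234567890            ┃   
   ┃ HiHat·█·███·██··            ┃┓  
   ┃  Kick█·█··█·····            ┃┃  
   ┃  Bass·····█··█·█            ┃┨  
   ┃  Clap·███··█·█·█            ┃┃  
   ┃   Tom·██·███···█            ┃┃  
   ┃                             ┃┃  
   ┃                             ┃┃  
   ┃                             ┃┃  


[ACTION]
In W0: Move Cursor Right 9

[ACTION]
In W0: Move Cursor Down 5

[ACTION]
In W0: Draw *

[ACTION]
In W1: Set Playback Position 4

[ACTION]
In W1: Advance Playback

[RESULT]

                                     
                                     
                                     
   ┏━━━━━━━━━━━━━━━━━━━━━━━━━━━━━┓   
   ┃ MusicSequencer              ┃   
   ┠─────────────────────────────┨   
   ┃      01234▼67890            ┃   
   ┃ HiHat·█·███·██··            ┃┓  
   ┃  Kick█·█··█·····            ┃┃  
   ┃  Bass·····█··█·█            ┃┨  
   ┃  Clap·███··█·█·█            ┃┃  
   ┃   Tom·██·███···█            ┃┃  
   ┃                             ┃┃  
   ┃                             ┃┃  
   ┃                             ┃┃  


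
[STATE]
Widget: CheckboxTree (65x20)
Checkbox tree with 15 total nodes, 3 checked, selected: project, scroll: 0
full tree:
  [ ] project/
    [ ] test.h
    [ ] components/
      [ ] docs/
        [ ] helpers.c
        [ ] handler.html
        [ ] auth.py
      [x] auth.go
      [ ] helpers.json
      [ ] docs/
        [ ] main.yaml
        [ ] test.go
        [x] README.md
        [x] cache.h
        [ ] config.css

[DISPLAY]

>[-] project/                                                    
   [ ] test.h                                                    
   [-] components/                                               
     [ ] docs/                                                   
       [ ] helpers.c                                             
       [ ] handler.html                                          
       [ ] auth.py                                               
     [x] auth.go                                                 
     [ ] helpers.json                                            
     [-] docs/                                                   
       [ ] main.yaml                                             
       [ ] test.go                                               
       [x] README.md                                             
       [x] cache.h                                               
       [ ] config.css                                            
                                                                 
                                                                 
                                                                 
                                                                 
                                                                 


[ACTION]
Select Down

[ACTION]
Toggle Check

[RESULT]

 [-] project/                                                    
>  [x] test.h                                                    
   [-] components/                                               
     [ ] docs/                                                   
       [ ] helpers.c                                             
       [ ] handler.html                                          
       [ ] auth.py                                               
     [x] auth.go                                                 
     [ ] helpers.json                                            
     [-] docs/                                                   
       [ ] main.yaml                                             
       [ ] test.go                                               
       [x] README.md                                             
       [x] cache.h                                               
       [ ] config.css                                            
                                                                 
                                                                 
                                                                 
                                                                 
                                                                 


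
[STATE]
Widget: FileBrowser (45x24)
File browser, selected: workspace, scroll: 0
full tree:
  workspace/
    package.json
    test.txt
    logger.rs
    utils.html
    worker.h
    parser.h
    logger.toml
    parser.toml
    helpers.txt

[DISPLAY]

> [-] workspace/                             
    package.json                             
    test.txt                                 
    logger.rs                                
    utils.html                               
    worker.h                                 
    parser.h                                 
    logger.toml                              
    parser.toml                              
    helpers.txt                              
                                             
                                             
                                             
                                             
                                             
                                             
                                             
                                             
                                             
                                             
                                             
                                             
                                             
                                             


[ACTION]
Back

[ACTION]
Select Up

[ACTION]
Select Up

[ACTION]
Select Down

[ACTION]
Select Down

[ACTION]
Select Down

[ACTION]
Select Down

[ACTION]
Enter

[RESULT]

  [-] workspace/                             
    package.json                             
    test.txt                                 
    logger.rs                                
  > utils.html                               
    worker.h                                 
    parser.h                                 
    logger.toml                              
    parser.toml                              
    helpers.txt                              
                                             
                                             
                                             
                                             
                                             
                                             
                                             
                                             
                                             
                                             
                                             
                                             
                                             
                                             


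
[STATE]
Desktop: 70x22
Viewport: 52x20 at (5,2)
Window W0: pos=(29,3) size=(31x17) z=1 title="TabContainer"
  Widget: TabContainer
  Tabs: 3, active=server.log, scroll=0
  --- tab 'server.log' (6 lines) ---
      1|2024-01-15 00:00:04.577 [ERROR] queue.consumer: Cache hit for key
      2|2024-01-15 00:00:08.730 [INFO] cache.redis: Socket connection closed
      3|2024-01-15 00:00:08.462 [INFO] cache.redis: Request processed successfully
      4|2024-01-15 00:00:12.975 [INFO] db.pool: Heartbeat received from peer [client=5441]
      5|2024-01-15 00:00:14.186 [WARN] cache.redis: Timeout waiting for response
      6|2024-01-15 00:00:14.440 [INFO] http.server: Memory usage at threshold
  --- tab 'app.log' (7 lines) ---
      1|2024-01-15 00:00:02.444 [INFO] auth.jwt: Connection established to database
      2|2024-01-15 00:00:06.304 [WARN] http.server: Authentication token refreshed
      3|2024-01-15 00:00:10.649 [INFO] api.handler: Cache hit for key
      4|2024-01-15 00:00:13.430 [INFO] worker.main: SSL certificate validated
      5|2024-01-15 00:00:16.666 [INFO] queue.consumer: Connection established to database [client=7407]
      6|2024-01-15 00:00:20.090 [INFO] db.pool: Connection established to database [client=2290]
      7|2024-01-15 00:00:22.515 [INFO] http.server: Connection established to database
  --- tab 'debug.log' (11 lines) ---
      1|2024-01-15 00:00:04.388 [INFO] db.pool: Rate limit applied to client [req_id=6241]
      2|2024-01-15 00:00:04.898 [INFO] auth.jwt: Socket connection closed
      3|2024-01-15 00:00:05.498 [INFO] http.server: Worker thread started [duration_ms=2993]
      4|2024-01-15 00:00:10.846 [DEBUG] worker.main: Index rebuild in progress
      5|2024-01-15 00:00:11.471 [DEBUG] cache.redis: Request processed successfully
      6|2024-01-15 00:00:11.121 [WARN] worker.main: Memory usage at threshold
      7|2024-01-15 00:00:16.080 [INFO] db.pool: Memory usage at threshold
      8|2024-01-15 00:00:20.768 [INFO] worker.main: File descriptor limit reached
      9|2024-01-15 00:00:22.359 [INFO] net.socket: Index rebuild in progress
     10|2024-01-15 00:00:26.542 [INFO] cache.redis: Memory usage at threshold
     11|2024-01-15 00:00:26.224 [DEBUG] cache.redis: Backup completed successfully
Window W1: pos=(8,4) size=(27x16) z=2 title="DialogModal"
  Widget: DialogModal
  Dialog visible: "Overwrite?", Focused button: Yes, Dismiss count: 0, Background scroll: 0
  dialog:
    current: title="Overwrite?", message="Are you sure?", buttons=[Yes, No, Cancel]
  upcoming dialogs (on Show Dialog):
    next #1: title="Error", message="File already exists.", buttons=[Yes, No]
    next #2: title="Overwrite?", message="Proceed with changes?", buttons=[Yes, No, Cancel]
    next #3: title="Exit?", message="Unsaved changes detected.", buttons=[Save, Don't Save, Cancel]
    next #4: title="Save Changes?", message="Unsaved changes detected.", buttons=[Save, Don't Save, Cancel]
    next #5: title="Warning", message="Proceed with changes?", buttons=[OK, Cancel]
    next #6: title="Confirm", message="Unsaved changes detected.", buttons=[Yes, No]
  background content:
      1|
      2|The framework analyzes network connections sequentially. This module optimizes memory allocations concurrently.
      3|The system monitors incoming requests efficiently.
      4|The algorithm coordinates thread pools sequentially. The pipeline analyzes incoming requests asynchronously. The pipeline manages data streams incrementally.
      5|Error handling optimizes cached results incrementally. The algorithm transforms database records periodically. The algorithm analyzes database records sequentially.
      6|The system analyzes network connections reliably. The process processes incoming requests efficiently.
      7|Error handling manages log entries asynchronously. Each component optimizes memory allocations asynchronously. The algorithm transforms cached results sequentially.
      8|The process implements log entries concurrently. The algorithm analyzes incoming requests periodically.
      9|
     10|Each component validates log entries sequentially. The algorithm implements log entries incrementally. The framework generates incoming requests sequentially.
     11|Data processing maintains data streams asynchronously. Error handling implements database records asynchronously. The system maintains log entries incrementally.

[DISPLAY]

                                                    
                        ┏━━━━━━━━━━━━━━━━━━━━━━━━━━━
   ┏━━━━━━━━━━━━━━━━━━━━━━━━━┓ontainer              
   ┃ DialogModal             ┃──────────────────────
   ┠─────────────────────────┨er.log]│ app.log │ deb
   ┃                         ┃──────────────────────
   ┃The framework analyzes ne┃01-15 00:00:04.577 [ER
   ┃The system monitors incom┃01-15 00:00:08.730 [IN
   ┃Th┌───────────────────┐es┃01-15 00:00:08.462 [IN
   ┃Er│     Overwrite?    │s ┃01-15 00:00:12.975 [IN
   ┃Th│   Are you sure?   │wo┃01-15 00:00:14.186 [WA
   ┃Er│[Yes]  No   Cancel │lo┃01-15 00:00:14.440 [IN
   ┃Th└───────────────────┘lo┃                      
   ┃                         ┃                      
   ┃Each component validates ┃                      
   ┃Data processing maintains┃                      
   ┃                         ┃                      
   ┗━━━━━━━━━━━━━━━━━━━━━━━━━┛━━━━━━━━━━━━━━━━━━━━━━
                                                    
                                                    


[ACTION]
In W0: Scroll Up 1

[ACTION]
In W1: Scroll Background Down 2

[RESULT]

                                                    
                        ┏━━━━━━━━━━━━━━━━━━━━━━━━━━━
   ┏━━━━━━━━━━━━━━━━━━━━━━━━━┓ontainer              
   ┃ DialogModal             ┃──────────────────────
   ┠─────────────────────────┨er.log]│ app.log │ deb
   ┃The system monitors incom┃──────────────────────
   ┃The algorithm coordinates┃01-15 00:00:04.577 [ER
   ┃Error handling optimizes ┃01-15 00:00:08.730 [IN
   ┃Th┌───────────────────┐wo┃01-15 00:00:08.462 [IN
   ┃Er│     Overwrite?    │lo┃01-15 00:00:12.975 [IN
   ┃Th│   Are you sure?   │lo┃01-15 00:00:14.186 [WA
   ┃  │[Yes]  No   Cancel │  ┃01-15 00:00:14.440 [IN
   ┃Ea└───────────────────┘s ┃                      
   ┃Data processing maintains┃                      
   ┃                         ┃                      
   ┃                         ┃                      
   ┃                         ┃                      
   ┗━━━━━━━━━━━━━━━━━━━━━━━━━┛━━━━━━━━━━━━━━━━━━━━━━
                                                    
                                                    


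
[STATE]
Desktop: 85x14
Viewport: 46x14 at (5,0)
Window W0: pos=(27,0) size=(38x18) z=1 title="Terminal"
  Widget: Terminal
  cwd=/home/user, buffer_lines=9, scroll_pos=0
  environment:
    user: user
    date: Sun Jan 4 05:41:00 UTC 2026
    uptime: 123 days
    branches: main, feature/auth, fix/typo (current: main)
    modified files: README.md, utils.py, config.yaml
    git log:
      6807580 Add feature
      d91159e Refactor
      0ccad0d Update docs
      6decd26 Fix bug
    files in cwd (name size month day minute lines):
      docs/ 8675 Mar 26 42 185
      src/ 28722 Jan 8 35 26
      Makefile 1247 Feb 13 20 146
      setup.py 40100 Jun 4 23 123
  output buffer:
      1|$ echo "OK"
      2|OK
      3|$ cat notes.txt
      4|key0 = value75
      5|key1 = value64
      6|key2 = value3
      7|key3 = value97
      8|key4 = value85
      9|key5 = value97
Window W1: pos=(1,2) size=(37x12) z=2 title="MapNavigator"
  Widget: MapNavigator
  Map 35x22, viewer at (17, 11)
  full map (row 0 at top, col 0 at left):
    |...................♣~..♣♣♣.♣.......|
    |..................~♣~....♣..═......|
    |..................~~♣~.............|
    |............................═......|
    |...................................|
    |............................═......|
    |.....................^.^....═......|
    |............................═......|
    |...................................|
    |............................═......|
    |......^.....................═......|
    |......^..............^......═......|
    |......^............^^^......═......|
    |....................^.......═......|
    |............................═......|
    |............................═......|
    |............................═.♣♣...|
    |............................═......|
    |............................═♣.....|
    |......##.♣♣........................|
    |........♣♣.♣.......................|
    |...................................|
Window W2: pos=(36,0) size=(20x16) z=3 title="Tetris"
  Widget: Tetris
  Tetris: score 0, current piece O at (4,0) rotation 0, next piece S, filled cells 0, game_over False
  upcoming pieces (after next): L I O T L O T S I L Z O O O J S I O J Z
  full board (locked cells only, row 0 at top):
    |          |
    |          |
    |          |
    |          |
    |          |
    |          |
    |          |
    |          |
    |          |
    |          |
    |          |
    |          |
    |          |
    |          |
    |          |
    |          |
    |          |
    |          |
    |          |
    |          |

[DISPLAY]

                      ┏━━━━━━━━┏━━━━━━━━━━━━━━
                      ┃ Termina┃ Tetris       
━━━━━━━━━━━━━━━━━━━━━━━━━━━━━━━┠──────────────
pNavigator                     ┃              
───────────────────────────────┃              
.........................═.....┃              
...............................┃              
.........................═.....┃              
...^.....................═.....┃              
...^..........@...^......═.....┃              
...^............^^^......═.....┃              
.................^.......═.....┃              
.........................═.....┃              
━━━━━━━━━━━━━━━━━━━━━━━━━━━━━━━┃              


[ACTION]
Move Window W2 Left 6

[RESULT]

                      ┏━━┏━━━━━━━━━━━━━━━━━━┓━
                      ┃ T┃ Tetris           ┃ 
━━━━━━━━━━━━━━━━━━━━━━━━━┠──────────────────┨─
pNavigator               ┃                  ┃ 
─────────────────────────┃                  ┃ 
.........................┃                  ┃ 
.........................┃                  ┃ 
.........................┃                  ┃ 
...^.....................┃                  ┃ 
...^..........@...^......┃                  ┃ 
...^............^^^......┃                  ┃ 
.................^.......┃                  ┃ 
.........................┃                  ┃ 
━━━━━━━━━━━━━━━━━━━━━━━━━┃                  ┃ 


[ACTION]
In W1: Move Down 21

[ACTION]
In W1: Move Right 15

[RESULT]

                      ┏━━┏━━━━━━━━━━━━━━━━━━┓━
                      ┃ T┃ Tetris           ┃ 
━━━━━━━━━━━━━━━━━━━━━━━━━┠──────────────────┨─
pNavigator               ┃                  ┃ 
─────────────────────────┃                  ┃ 
..........═......        ┃                  ┃ 
..........═♣.....        ┃                  ┃ 
.................        ┃                  ┃ 
.................        ┃                  ┃ 
..............@..        ┃                  ┃ 
                         ┃                  ┃ 
                         ┃                  ┃ 
                         ┃                  ┃ 
━━━━━━━━━━━━━━━━━━━━━━━━━┃                  ┃ 


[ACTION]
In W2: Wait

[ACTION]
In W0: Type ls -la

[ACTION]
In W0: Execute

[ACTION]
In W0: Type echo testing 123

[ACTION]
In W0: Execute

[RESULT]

                      ┏━━┏━━━━━━━━━━━━━━━━━━┓━
                      ┃ T┃ Tetris           ┃ 
━━━━━━━━━━━━━━━━━━━━━━━━━┠──────────────────┨─
pNavigator               ┃                  ┃ 
─────────────────────────┃                  ┃ 
..........═......        ┃                  ┃ 
..........═♣.....        ┃                  ┃ 
.................        ┃                  ┃ 
.................        ┃                  ┃ 
..............@..        ┃                  ┃ 
                         ┃                  ┃u
                         ┃                  ┃u
                         ┃                  ┃u
━━━━━━━━━━━━━━━━━━━━━━━━━┃                  ┃u


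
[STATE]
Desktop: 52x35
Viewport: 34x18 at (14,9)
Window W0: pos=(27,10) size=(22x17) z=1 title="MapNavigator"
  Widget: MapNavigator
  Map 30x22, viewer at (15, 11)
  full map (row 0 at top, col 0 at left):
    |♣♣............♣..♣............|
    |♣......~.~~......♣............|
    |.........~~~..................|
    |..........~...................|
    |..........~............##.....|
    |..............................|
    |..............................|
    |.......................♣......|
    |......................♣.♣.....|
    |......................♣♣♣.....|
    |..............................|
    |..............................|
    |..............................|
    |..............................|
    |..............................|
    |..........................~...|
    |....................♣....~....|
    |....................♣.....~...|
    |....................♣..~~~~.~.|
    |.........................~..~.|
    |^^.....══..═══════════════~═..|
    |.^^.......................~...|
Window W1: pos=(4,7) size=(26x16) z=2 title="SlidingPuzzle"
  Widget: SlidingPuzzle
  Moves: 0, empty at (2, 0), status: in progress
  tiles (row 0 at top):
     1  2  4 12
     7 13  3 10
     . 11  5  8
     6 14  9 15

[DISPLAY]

───────────────┨                  
─┬────┬────┐   ┃━━━━━━━━━━━━━━━━━━
 │  4 │ 12 │   ┃apNavigator       
─┼────┼────┤   ┃──────────────────
 │  3 │ 10 │   ┃..................
─┼────┼────┤   ┃..................
 │  5 │  8 │   ┃................♣.
─┼────┼────┤   ┃...............♣.♣
 │  9 │ 15 │   ┃...............♣♣♣
─┴────┴────┘   ┃..................
               ┃........@.........
               ┃..................
               ┃..................
━━━━━━━━━━━━━━━┛..................
             ┃....................
             ┃...............♣....
             ┃...............♣....
             ┗━━━━━━━━━━━━━━━━━━━━


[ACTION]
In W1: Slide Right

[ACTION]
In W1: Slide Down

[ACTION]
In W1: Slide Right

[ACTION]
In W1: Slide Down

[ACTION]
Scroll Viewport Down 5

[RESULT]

─┼────┼────┤   ┃..................
 │  5 │  8 │   ┃................♣.
─┼────┼────┤   ┃...............♣.♣
 │  9 │ 15 │   ┃...............♣♣♣
─┴────┴────┘   ┃..................
               ┃........@.........
               ┃..................
               ┃..................
━━━━━━━━━━━━━━━┛..................
             ┃....................
             ┃...............♣....
             ┃...............♣....
             ┗━━━━━━━━━━━━━━━━━━━━
                                  
                                  
                                  
                                  
                                  
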